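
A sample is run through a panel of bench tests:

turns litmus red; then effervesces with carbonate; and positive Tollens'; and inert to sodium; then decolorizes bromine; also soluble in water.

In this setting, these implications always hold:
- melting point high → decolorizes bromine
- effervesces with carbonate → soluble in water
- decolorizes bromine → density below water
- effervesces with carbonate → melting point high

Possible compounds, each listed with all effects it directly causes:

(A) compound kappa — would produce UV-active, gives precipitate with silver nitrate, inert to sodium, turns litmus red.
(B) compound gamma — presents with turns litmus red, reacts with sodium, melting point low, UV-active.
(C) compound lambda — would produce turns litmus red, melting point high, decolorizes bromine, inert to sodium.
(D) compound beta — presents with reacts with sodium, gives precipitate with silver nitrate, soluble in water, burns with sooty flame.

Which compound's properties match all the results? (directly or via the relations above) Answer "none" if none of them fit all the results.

none

Checking each candidate against the observations:
(A) compound kappa — does not account for effervesces with carbonate, positive Tollens', decolorizes bromine, soluble in water
(B) compound gamma — turns litmus red ✓; effervesces with carbonate ✗; positive Tollens' ✗; inert to sodium ✗; decolorizes bromine ✗; soluble in water ✗
(C) compound lambda — turns litmus red ✓; effervesces with carbonate ✗; positive Tollens' ✗; inert to sodium ✓; decolorizes bromine ✓; soluble in water ✗
(D) compound beta — fails on turns litmus red, effervesces with carbonate, positive Tollens', inert to sodium, decolorizes bromine (predicts reacts with sodium, not inert to sodium)
None of the listed candidates fits everything.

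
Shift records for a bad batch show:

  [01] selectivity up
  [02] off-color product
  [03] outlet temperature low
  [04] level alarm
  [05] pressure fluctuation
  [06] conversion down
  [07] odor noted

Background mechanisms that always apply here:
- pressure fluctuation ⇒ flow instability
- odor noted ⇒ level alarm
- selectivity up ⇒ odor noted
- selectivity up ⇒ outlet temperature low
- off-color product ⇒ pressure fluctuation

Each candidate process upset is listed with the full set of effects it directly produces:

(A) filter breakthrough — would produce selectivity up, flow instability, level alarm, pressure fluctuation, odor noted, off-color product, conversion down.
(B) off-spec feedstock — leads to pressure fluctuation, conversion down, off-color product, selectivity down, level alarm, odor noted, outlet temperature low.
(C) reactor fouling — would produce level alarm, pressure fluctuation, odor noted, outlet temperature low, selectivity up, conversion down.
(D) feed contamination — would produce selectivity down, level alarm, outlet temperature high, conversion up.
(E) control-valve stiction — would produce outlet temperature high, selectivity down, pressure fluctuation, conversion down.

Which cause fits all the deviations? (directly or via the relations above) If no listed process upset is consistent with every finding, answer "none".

A

Per-candidate check:
(A) filter breakthrough — accounts for every observation (outlet temperature low by selectivity up → outlet temperature low)
(B) off-spec feedstock — selectivity up -; off-color product +; outlet temperature low +; level alarm +; pressure fluctuation +; conversion down +; odor noted +
(C) reactor fouling — does not account for off-color product
(D) feed contamination — fails on selectivity up, off-color product, outlet temperature low, pressure fluctuation, conversion down, odor noted (predicts selectivity down, not selectivity up; predicts outlet temperature high, not outlet temperature low; predicts conversion up, not conversion down)
(E) control-valve stiction — fails on selectivity up, off-color product, outlet temperature low, level alarm, odor noted (predicts selectivity down, not selectivity up; predicts outlet temperature high, not outlet temperature low)
Only (A) is consistent with every observation.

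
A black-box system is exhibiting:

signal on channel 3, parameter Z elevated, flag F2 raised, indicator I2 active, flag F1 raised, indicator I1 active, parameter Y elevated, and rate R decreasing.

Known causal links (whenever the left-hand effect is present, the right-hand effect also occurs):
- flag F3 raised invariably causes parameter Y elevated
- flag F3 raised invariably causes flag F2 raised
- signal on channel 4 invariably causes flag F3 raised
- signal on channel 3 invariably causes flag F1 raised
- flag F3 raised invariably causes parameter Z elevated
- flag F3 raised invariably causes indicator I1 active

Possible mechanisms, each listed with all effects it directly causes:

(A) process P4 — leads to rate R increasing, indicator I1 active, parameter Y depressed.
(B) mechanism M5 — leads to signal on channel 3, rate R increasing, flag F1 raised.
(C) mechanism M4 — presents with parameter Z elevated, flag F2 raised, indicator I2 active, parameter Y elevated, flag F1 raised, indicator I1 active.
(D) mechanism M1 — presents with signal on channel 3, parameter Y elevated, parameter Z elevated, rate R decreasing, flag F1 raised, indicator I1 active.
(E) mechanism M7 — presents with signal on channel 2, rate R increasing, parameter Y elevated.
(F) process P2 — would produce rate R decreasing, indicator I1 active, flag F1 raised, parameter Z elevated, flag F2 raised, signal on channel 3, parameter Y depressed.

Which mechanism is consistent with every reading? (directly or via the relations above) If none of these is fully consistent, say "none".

none

For each candidate, compare predicted effects to what was observed:
(A) process P4 — fails on signal on channel 3, parameter Z elevated, flag F2 raised, indicator I2 active, flag F1 raised, parameter Y elevated, rate R decreasing (predicts parameter Y depressed, not parameter Y elevated; predicts rate R increasing, not rate R decreasing)
(B) mechanism M5 — signal on channel 3 +; parameter Z elevated -; flag F2 raised -; indicator I2 active -; flag F1 raised +; indicator I1 active -; parameter Y elevated -; rate R decreasing -
(C) mechanism M4 — does not account for signal on channel 3, rate R decreasing
(D) mechanism M1 — does not account for flag F2 raised, indicator I2 active
(E) mechanism M7 — fails on signal on channel 3, parameter Z elevated, flag F2 raised, indicator I2 active, flag F1 raised, indicator I1 active, rate R decreasing (predicts rate R increasing, not rate R decreasing)
(F) process P2 — signal on channel 3 +; parameter Z elevated +; flag F2 raised +; indicator I2 active -; flag F1 raised +; indicator I1 active +; parameter Y elevated -; rate R decreasing +
None of the listed candidates fits everything.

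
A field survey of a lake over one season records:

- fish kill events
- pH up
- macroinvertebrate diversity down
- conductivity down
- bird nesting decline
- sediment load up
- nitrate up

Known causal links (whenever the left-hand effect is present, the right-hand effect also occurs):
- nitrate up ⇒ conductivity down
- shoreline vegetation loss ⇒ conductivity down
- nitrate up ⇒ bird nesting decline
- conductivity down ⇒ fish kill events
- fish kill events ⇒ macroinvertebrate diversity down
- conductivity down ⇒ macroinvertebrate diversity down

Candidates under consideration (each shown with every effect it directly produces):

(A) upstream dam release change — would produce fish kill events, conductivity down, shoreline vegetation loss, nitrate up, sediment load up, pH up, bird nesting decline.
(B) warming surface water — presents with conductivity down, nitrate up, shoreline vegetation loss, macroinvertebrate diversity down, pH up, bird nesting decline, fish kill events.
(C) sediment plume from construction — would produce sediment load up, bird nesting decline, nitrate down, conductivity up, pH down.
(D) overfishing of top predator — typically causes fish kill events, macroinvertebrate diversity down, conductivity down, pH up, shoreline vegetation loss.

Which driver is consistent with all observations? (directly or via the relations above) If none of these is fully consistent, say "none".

A

For each candidate, compare predicted effects to what was observed:
(A) upstream dam release change — accounts for every observation (macroinvertebrate diversity down via fish kill events → macroinvertebrate diversity down)
(B) warming surface water — does not account for sediment load up
(C) sediment plume from construction — fish kill events miss; pH up miss; macroinvertebrate diversity down miss; conductivity down miss; bird nesting decline match; sediment load up match; nitrate up miss
(D) overfishing of top predator — fish kill events match; pH up match; macroinvertebrate diversity down match; conductivity down match; bird nesting decline miss; sediment load up miss; nitrate up miss
Only (A) is consistent with every observation.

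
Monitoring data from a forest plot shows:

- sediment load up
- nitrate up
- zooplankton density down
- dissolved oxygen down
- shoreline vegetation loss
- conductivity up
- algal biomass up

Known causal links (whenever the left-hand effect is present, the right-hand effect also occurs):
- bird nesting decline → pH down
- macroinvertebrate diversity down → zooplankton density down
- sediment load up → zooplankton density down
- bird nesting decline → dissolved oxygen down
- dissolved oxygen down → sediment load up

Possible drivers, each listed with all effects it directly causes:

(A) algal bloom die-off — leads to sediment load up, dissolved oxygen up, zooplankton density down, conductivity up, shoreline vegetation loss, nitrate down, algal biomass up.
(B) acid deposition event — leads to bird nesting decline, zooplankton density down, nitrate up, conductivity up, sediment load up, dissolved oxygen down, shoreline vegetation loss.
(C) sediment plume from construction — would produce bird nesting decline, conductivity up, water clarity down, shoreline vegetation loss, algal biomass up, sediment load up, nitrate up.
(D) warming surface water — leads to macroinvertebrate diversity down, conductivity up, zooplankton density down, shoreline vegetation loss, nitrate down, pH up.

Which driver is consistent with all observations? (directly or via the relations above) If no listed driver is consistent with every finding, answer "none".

Testing each hypothesis:
(A) algal bloom die-off — sediment load up yes; nitrate up NO; zooplankton density down yes; dissolved oxygen down NO; shoreline vegetation loss yes; conductivity up yes; algal biomass up yes
(B) acid deposition event — does not account for algal biomass up
(C) sediment plume from construction — accounts for every observation (zooplankton density down via sediment load up → zooplankton density down)
(D) warming surface water — sediment load up NO; nitrate up NO; zooplankton density down yes; dissolved oxygen down NO; shoreline vegetation loss yes; conductivity up yes; algal biomass up NO
(C) is the only candidate with no mismatches.

C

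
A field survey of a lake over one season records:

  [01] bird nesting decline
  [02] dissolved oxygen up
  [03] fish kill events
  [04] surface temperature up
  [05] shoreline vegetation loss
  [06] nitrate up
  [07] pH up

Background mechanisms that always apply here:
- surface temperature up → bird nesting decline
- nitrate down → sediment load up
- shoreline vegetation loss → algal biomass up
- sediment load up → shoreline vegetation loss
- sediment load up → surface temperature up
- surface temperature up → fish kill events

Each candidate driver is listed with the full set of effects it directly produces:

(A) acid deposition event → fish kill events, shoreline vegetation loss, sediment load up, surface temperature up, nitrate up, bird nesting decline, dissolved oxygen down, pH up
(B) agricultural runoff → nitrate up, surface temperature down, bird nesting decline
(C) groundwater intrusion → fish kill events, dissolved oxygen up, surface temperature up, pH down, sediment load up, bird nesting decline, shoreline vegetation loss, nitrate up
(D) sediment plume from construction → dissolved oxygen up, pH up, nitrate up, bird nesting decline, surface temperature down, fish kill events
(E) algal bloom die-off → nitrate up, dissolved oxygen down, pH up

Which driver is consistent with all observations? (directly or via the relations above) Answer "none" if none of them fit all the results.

Checking each candidate against the observations:
(A) acid deposition event — bird nesting decline ✓; dissolved oxygen up ✗; fish kill events ✓; surface temperature up ✓; shoreline vegetation loss ✓; nitrate up ✓; pH up ✓
(B) agricultural runoff — bird nesting decline ✓; dissolved oxygen up ✗; fish kill events ✗; surface temperature up ✗; shoreline vegetation loss ✗; nitrate up ✓; pH up ✗
(C) groundwater intrusion — fails on pH up (predicts pH down, not pH up)
(D) sediment plume from construction — bird nesting decline ✓; dissolved oxygen up ✓; fish kill events ✓; surface temperature up ✗; shoreline vegetation loss ✗; nitrate up ✓; pH up ✓
(E) algal bloom die-off — bird nesting decline ✗; dissolved oxygen up ✗; fish kill events ✗; surface temperature up ✗; shoreline vegetation loss ✗; nitrate up ✓; pH up ✓
Every candidate fails on at least one observation.

none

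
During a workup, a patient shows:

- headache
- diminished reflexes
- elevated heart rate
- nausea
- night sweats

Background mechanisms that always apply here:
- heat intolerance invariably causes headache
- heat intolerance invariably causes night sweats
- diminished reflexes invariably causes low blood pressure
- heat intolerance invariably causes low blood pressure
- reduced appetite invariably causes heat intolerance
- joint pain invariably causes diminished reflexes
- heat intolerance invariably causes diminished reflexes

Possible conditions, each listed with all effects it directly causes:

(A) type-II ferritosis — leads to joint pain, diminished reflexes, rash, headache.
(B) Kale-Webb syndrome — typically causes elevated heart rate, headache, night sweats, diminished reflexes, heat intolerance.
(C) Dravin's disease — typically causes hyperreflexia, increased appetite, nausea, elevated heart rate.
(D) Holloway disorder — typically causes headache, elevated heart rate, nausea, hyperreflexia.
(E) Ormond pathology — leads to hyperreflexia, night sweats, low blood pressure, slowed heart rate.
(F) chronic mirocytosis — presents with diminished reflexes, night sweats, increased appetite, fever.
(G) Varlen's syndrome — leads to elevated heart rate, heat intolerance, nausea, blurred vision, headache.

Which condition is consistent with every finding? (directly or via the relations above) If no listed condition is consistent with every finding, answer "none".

G

For each candidate, compare predicted effects to what was observed:
(A) type-II ferritosis — does not account for elevated heart rate, nausea, night sweats
(B) Kale-Webb syndrome — does not account for nausea
(C) Dravin's disease — headache ✗; diminished reflexes ✗; elevated heart rate ✓; nausea ✓; night sweats ✗
(D) Holloway disorder — headache ✓; diminished reflexes ✗; elevated heart rate ✓; nausea ✓; night sweats ✗
(E) Ormond pathology — fails on headache, diminished reflexes, elevated heart rate, nausea (predicts hyperreflexia, not diminished reflexes; predicts slowed heart rate, not elevated heart rate)
(F) chronic mirocytosis — headache ✗; diminished reflexes ✓; elevated heart rate ✗; nausea ✗; night sweats ✓
(G) Varlen's syndrome — headache ✓; diminished reflexes ✓ (via heat intolerance → diminished reflexes); elevated heart rate ✓; nausea ✓; night sweats ✓ (via heat intolerance → night sweats)
(G) alone accounts for all the evidence.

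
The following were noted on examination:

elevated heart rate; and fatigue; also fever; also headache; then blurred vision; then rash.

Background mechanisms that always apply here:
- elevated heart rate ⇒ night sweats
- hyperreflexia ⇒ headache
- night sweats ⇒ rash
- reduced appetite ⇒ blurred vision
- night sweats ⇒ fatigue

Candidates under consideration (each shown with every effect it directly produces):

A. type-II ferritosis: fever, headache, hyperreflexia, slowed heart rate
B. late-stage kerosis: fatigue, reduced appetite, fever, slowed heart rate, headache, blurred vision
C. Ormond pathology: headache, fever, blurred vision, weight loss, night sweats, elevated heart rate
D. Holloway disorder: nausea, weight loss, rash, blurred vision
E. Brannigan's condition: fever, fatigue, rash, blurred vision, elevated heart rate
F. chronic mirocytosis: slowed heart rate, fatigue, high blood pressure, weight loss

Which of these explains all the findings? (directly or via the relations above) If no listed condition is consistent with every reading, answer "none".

C

Testing each hypothesis:
(A) type-II ferritosis — elevated heart rate ✗; fatigue ✗; fever ✓; headache ✓; blurred vision ✗; rash ✗
(B) late-stage kerosis — fails on elevated heart rate, rash (predicts slowed heart rate, not elevated heart rate)
(C) Ormond pathology — elevated heart rate ✓; fatigue ✓ (through night sweats → fatigue); fever ✓; headache ✓; blurred vision ✓; rash ✓ (through night sweats → rash)
(D) Holloway disorder — does not account for elevated heart rate, fatigue, fever, headache
(E) Brannigan's condition — does not account for headache
(F) chronic mirocytosis — elevated heart rate ✗; fatigue ✓; fever ✗; headache ✗; blurred vision ✗; rash ✗
Only (C) is consistent with every observation.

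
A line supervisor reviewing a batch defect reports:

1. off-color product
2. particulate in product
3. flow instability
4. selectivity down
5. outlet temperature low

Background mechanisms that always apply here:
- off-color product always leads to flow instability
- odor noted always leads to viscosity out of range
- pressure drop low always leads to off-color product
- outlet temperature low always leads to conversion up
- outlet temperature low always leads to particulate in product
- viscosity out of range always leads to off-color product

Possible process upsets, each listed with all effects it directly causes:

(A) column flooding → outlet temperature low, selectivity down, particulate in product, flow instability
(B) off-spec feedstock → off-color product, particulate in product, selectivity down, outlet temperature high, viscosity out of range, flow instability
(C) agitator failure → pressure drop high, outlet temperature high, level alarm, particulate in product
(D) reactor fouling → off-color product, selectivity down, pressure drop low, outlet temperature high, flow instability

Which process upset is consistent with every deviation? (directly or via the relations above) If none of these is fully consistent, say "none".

none

Per-candidate check:
(A) column flooding — off-color product miss; particulate in product match; flow instability match; selectivity down match; outlet temperature low match
(B) off-spec feedstock — off-color product match; particulate in product match; flow instability match; selectivity down match; outlet temperature low miss
(C) agitator failure — off-color product miss; particulate in product match; flow instability miss; selectivity down miss; outlet temperature low miss
(D) reactor fouling — off-color product match; particulate in product miss; flow instability match; selectivity down match; outlet temperature low miss
Every candidate fails on at least one observation.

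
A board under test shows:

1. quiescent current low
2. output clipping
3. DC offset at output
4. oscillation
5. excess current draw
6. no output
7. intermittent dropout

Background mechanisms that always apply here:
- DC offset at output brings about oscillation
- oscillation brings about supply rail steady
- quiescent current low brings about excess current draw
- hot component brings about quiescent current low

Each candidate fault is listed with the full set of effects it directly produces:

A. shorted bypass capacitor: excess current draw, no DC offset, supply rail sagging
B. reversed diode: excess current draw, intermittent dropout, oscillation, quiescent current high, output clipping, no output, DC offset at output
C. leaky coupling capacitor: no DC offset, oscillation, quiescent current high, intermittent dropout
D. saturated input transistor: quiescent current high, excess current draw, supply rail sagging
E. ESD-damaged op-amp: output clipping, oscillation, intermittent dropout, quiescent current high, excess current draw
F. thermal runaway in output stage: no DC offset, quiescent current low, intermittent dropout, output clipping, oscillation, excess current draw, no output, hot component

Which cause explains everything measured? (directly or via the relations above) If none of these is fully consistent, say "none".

none

Checking each candidate against the observations:
(A) shorted bypass capacitor — fails on quiescent current low, output clipping, DC offset at output, oscillation, no output, intermittent dropout (predicts no DC offset, not DC offset at output)
(B) reversed diode — fails on quiescent current low (predicts quiescent current high, not quiescent current low)
(C) leaky coupling capacitor — quiescent current low ✗; output clipping ✗; DC offset at output ✗; oscillation ✓; excess current draw ✗; no output ✗; intermittent dropout ✓
(D) saturated input transistor — fails on quiescent current low, output clipping, DC offset at output, oscillation, no output, intermittent dropout (predicts quiescent current high, not quiescent current low)
(E) ESD-damaged op-amp — fails on quiescent current low, DC offset at output, no output (predicts quiescent current high, not quiescent current low)
(F) thermal runaway in output stage — quiescent current low ✓; output clipping ✓; DC offset at output ✗; oscillation ✓; excess current draw ✓; no output ✓; intermittent dropout ✓
Every candidate fails on at least one observation.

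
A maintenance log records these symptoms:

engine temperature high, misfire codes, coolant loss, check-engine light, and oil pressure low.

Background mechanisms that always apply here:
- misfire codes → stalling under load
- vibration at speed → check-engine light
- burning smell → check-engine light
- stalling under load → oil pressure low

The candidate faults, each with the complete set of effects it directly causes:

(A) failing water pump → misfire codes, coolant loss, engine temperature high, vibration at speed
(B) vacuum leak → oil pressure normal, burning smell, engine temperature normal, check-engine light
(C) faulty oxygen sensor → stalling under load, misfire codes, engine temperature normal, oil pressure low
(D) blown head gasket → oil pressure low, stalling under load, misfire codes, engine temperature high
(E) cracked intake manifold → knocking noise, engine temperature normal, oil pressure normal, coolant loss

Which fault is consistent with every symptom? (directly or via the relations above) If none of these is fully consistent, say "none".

A

Checking each candidate against the observations:
(A) failing water pump — engine temperature high match; misfire codes match; coolant loss match; check-engine light match (by vibration at speed → check-engine light); oil pressure low match (by misfire codes → stalling under load → oil pressure low)
(B) vacuum leak — engine temperature high miss; misfire codes miss; coolant loss miss; check-engine light match; oil pressure low miss
(C) faulty oxygen sensor — fails on engine temperature high, coolant loss, check-engine light (predicts engine temperature normal, not engine temperature high)
(D) blown head gasket — engine temperature high match; misfire codes match; coolant loss miss; check-engine light miss; oil pressure low match
(E) cracked intake manifold — engine temperature high miss; misfire codes miss; coolant loss match; check-engine light miss; oil pressure low miss
(A) is the only candidate with no mismatches.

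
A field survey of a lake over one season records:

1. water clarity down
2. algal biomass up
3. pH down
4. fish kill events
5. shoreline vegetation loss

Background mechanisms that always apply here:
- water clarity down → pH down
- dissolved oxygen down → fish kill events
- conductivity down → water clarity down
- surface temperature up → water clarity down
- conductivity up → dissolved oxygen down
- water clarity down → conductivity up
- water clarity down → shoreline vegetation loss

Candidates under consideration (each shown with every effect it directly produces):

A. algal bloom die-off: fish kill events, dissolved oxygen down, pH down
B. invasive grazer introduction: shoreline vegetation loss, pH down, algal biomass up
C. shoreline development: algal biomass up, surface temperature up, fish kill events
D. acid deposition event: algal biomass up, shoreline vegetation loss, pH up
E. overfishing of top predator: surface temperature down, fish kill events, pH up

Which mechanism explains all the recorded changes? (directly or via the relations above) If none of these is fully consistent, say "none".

C

For each candidate, compare predicted effects to what was observed:
(A) algal bloom die-off — water clarity down NO; algal biomass up NO; pH down yes; fish kill events yes; shoreline vegetation loss NO
(B) invasive grazer introduction — water clarity down NO; algal biomass up yes; pH down yes; fish kill events NO; shoreline vegetation loss yes
(C) shoreline development — water clarity down yes (by surface temperature up → water clarity down); algal biomass up yes; pH down yes (by surface temperature up → water clarity down → pH down); fish kill events yes; shoreline vegetation loss yes (by surface temperature up → water clarity down → shoreline vegetation loss)
(D) acid deposition event — water clarity down NO; algal biomass up yes; pH down NO; fish kill events NO; shoreline vegetation loss yes
(E) overfishing of top predator — fails on water clarity down, algal biomass up, pH down, shoreline vegetation loss (predicts pH up, not pH down)
Only (C) is consistent with every observation.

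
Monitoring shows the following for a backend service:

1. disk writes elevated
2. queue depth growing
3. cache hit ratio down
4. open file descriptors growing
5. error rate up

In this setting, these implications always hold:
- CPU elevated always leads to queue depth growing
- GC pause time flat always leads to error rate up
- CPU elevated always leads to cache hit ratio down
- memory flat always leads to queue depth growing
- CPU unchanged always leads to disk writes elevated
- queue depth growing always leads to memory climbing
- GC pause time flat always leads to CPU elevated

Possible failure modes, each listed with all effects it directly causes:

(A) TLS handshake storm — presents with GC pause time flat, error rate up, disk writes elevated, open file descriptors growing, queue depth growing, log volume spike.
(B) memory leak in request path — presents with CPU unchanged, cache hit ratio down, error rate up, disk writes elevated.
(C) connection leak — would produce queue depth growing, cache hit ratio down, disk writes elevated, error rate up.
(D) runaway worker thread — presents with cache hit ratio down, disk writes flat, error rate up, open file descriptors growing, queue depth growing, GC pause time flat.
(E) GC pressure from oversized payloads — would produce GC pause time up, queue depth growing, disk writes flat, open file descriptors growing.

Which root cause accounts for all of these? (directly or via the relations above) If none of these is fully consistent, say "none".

Testing each hypothesis:
(A) TLS handshake storm — accounts for every observation (cache hit ratio down via GC pause time flat → CPU elevated → cache hit ratio down)
(B) memory leak in request path — disk writes elevated yes; queue depth growing NO; cache hit ratio down yes; open file descriptors growing NO; error rate up yes
(C) connection leak — disk writes elevated yes; queue depth growing yes; cache hit ratio down yes; open file descriptors growing NO; error rate up yes
(D) runaway worker thread — fails on disk writes elevated (predicts disk writes flat, not disk writes elevated)
(E) GC pressure from oversized payloads — disk writes elevated NO; queue depth growing yes; cache hit ratio down NO; open file descriptors growing yes; error rate up NO
Only (A) is consistent with every observation.

A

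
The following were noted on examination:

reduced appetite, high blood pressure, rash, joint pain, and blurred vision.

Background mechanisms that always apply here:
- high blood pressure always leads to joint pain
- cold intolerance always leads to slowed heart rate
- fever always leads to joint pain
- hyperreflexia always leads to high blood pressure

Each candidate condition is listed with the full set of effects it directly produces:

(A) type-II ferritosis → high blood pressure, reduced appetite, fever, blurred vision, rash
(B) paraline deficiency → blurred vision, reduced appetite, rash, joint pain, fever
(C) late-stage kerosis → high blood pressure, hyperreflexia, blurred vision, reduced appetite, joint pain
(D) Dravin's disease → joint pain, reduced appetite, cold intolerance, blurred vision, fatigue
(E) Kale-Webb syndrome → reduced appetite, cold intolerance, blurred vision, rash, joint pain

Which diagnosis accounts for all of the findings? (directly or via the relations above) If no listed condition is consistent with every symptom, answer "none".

A

For each candidate, compare predicted effects to what was observed:
(A) type-II ferritosis — accounts for every observation (joint pain via fever → joint pain)
(B) paraline deficiency — reduced appetite yes; high blood pressure NO; rash yes; joint pain yes; blurred vision yes
(C) late-stage kerosis — does not account for rash
(D) Dravin's disease — reduced appetite yes; high blood pressure NO; rash NO; joint pain yes; blurred vision yes
(E) Kale-Webb syndrome — reduced appetite yes; high blood pressure NO; rash yes; joint pain yes; blurred vision yes
(A) is the only candidate with no mismatches.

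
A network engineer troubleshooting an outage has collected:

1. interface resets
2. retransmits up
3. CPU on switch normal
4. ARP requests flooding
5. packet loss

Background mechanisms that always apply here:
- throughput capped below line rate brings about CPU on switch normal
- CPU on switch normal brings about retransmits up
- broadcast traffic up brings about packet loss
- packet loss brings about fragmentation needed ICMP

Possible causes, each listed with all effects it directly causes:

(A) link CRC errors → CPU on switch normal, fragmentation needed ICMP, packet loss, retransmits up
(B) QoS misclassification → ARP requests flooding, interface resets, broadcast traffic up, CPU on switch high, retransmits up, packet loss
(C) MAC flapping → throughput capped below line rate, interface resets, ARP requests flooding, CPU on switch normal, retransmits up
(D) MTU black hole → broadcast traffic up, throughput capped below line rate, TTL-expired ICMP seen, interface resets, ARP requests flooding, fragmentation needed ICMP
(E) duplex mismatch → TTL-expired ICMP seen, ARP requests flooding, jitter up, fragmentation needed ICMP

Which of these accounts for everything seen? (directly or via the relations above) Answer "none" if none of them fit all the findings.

For each candidate, compare predicted effects to what was observed:
(A) link CRC errors — does not account for interface resets, ARP requests flooding
(B) QoS misclassification — interface resets yes; retransmits up yes; CPU on switch normal NO; ARP requests flooding yes; packet loss yes
(C) MAC flapping — interface resets yes; retransmits up yes; CPU on switch normal yes; ARP requests flooding yes; packet loss NO
(D) MTU black hole — interface resets yes; retransmits up yes (by throughput capped below line rate → CPU on switch normal → retransmits up); CPU on switch normal yes (by throughput capped below line rate → CPU on switch normal); ARP requests flooding yes; packet loss yes (by broadcast traffic up → packet loss)
(E) duplex mismatch — does not account for interface resets, retransmits up, CPU on switch normal, packet loss
(D) alone accounts for all the evidence.

D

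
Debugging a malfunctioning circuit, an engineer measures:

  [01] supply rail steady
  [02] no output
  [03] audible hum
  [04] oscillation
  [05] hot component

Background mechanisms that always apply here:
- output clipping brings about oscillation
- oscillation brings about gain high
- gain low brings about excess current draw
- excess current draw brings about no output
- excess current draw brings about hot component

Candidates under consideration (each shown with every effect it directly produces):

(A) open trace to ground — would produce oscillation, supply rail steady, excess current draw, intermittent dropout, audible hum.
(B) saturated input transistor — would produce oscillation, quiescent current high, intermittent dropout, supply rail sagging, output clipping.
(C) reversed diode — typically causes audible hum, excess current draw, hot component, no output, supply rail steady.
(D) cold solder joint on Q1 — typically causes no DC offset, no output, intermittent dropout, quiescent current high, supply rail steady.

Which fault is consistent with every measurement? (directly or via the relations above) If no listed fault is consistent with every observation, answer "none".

A

Testing each hypothesis:
(A) open trace to ground — supply rail steady yes; no output yes (through excess current draw → no output); audible hum yes; oscillation yes; hot component yes (through excess current draw → hot component)
(B) saturated input transistor — supply rail steady NO; no output NO; audible hum NO; oscillation yes; hot component NO
(C) reversed diode — supply rail steady yes; no output yes; audible hum yes; oscillation NO; hot component yes
(D) cold solder joint on Q1 — does not account for audible hum, oscillation, hot component
(A) is the only candidate with no mismatches.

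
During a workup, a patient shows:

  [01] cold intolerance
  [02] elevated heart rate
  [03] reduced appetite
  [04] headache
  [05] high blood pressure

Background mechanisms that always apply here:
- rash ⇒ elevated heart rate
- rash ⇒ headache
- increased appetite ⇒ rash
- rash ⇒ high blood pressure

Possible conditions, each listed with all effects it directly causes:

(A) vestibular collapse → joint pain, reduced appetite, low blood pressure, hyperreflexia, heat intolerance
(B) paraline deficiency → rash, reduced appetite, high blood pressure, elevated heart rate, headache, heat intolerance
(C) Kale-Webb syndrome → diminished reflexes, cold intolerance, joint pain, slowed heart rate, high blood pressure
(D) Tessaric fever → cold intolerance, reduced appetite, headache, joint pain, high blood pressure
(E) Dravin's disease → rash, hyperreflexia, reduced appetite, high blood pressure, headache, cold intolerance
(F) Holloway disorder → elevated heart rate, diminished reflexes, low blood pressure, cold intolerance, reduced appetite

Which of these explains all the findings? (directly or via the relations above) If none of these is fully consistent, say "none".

E

Testing each hypothesis:
(A) vestibular collapse — fails on cold intolerance, elevated heart rate, headache, high blood pressure (predicts heat intolerance, not cold intolerance; predicts low blood pressure, not high blood pressure)
(B) paraline deficiency — fails on cold intolerance (predicts heat intolerance, not cold intolerance)
(C) Kale-Webb syndrome — cold intolerance +; elevated heart rate -; reduced appetite -; headache -; high blood pressure +
(D) Tessaric fever — cold intolerance +; elevated heart rate -; reduced appetite +; headache +; high blood pressure +
(E) Dravin's disease — cold intolerance +; elevated heart rate + (through rash → elevated heart rate); reduced appetite +; headache +; high blood pressure +
(F) Holloway disorder — fails on headache, high blood pressure (predicts low blood pressure, not high blood pressure)
Only (E) is consistent with every observation.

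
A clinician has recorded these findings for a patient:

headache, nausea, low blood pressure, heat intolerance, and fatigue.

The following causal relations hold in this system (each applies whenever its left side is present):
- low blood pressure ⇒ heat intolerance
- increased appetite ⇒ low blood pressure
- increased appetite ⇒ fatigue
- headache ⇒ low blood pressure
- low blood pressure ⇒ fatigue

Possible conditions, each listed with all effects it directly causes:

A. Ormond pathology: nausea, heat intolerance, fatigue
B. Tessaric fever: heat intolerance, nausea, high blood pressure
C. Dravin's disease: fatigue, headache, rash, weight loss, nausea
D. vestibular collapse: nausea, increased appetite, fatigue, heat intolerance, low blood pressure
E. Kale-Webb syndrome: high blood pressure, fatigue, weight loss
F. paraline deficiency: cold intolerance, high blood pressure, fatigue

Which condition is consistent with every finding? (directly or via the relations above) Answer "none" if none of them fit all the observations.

Checking each candidate against the observations:
(A) Ormond pathology — does not account for headache, low blood pressure
(B) Tessaric fever — fails on headache, low blood pressure, fatigue (predicts high blood pressure, not low blood pressure)
(C) Dravin's disease — accounts for every observation (low blood pressure through headache → low blood pressure)
(D) vestibular collapse — headache ✗; nausea ✓; low blood pressure ✓; heat intolerance ✓; fatigue ✓
(E) Kale-Webb syndrome — headache ✗; nausea ✗; low blood pressure ✗; heat intolerance ✗; fatigue ✓
(F) paraline deficiency — fails on headache, nausea, low blood pressure, heat intolerance (predicts high blood pressure, not low blood pressure; predicts cold intolerance, not heat intolerance)
(C) is the only candidate with no mismatches.

C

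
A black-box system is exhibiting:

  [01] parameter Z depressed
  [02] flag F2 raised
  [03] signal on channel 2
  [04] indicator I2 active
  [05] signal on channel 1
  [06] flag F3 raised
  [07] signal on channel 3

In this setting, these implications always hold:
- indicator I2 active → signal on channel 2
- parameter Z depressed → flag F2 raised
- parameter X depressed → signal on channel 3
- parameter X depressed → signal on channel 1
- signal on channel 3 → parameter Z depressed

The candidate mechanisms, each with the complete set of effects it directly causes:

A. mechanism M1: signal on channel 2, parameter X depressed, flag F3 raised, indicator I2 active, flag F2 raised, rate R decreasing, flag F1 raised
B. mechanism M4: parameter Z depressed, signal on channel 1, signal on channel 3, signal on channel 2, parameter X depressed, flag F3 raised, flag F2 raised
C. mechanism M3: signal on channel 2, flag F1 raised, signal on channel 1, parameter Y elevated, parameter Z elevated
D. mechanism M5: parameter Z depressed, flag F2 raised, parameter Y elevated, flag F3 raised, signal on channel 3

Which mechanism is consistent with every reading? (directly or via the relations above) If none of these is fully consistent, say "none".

A

Per-candidate check:
(A) mechanism M1 — accounts for every observation (parameter Z depressed through parameter X depressed → signal on channel 3 → parameter Z depressed)
(B) mechanism M4 — does not account for indicator I2 active
(C) mechanism M3 — fails on parameter Z depressed, flag F2 raised, indicator I2 active, flag F3 raised, signal on channel 3 (predicts parameter Z elevated, not parameter Z depressed)
(D) mechanism M5 — parameter Z depressed yes; flag F2 raised yes; signal on channel 2 NO; indicator I2 active NO; signal on channel 1 NO; flag F3 raised yes; signal on channel 3 yes
(A) is the only candidate with no mismatches.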